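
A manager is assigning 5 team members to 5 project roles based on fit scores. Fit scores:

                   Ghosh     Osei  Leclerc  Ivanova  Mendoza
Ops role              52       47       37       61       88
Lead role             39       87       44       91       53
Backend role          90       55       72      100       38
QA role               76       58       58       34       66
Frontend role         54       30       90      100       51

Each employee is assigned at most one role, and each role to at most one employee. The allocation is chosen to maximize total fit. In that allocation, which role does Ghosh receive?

Ghosh receives QA role.

Optimal: Ghosh→QA role (76 pts), Osei→Lead role (87 pts), Leclerc→Frontend role (90 pts), Ivanova→Backend role (100 pts), Mendoza→Ops role (88 pts) — total 76+87+90+100+88 = 441 pts.
Column-greedy (each role in turn goes to its best remaining employee) gives 417 pts, worse by 24.
Next-best assignment: Ghosh→Backend role, Osei→Lead role, Leclerc→QA role, Ivanova→Frontend role, Mendoza→Ops role = 423 pts.
Swapping Osei↔Ghosh (Osei→QA role 58 pts, Ghosh→Lead role 39 pts) loses 66.
Ghosh's own top role is Backend role (90 pts), but forcing Ghosh→Backend role and reassigning the rest optimally gives only 423 pts — worse by 18.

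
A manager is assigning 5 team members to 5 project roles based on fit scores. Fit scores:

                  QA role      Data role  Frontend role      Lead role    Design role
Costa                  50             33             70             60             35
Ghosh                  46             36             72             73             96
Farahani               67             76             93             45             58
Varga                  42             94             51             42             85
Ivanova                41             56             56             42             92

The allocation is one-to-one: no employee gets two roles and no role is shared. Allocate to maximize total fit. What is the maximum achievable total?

Optimal: Costa→QA role (50 pts), Ghosh→Lead role (73 pts), Farahani→Frontend role (93 pts), Varga→Data role (94 pts), Ivanova→Design role (92 pts) — total 50+73+93+94+92 = 402 pts.
Column-greedy (each role in turn goes to its best remaining employee) gives 385 pts, worse by 17.
Next-best assignment: Costa→Frontend role, Ghosh→Lead role, Farahani→QA role, Varga→Data role, Ivanova→Design role = 396 pts.
Swapping Ivanova↔Farahani (Ivanova→Frontend role 56 pts, Farahani→Design role 58 pts) loses 71.
Checked against all permutations: 402 pts is optimal.

Maximum total: 402 pts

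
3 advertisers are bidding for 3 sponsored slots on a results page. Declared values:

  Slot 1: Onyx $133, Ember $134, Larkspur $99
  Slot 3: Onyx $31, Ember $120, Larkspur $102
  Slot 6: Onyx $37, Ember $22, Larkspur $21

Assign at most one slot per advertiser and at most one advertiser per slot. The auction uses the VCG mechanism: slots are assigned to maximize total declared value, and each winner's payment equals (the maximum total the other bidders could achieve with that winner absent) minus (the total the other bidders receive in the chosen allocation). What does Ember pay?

Ember pays $81.

Efficient allocation: Onyx→Slot 1 ($133), Ember→Slot 3 ($120), Larkspur→Slot 6 ($21); total welfare W = $274.
Ember receives Slot 3 at value $120, so the others get W − 120 = $154.
Without Ember: best allocation of the remaining 2 bidders over all 3 slots is Onyx→Slot 1 ($133), Larkspur→Slot 3 ($102), total $235.
VCG payment = (others' best without Ember) − (others' welfare with Ember) = 235 − 154 = $81.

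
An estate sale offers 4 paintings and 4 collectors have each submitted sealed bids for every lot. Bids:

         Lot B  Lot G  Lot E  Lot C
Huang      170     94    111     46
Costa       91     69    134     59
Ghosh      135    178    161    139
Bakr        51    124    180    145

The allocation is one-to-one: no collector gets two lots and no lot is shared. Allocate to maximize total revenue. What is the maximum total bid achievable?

Max total: $627

Optimal: Huang→Lot B ($170), Costa→Lot E ($134), Ghosh→Lot G ($178), Bakr→Lot C ($145) — total 170+134+178+145 = $627.
Next-best assignment: Huang→Lot B, Costa→Lot C, Ghosh→Lot G, Bakr→Lot E = $587.
Checked against all permutations: $627 is optimal.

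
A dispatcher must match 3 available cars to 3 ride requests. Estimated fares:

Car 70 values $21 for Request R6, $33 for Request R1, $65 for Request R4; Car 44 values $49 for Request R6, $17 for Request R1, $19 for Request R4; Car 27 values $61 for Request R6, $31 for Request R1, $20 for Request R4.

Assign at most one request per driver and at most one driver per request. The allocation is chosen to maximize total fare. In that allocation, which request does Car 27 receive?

Optimal: Car 70→Request R4 ($65), Car 44→Request R6 ($49), Car 27→Request R1 ($31) — total 65+49+31 = $145.
Column-greedy (each request in turn goes to its best remaining driver) gives $113, worse by 32.
Car 27's own top request is Request R6 ($61), but forcing Car 27→Request R6 and reassigning the rest optimally gives only $143 — worse by 2.

Car 27 receives Request R1.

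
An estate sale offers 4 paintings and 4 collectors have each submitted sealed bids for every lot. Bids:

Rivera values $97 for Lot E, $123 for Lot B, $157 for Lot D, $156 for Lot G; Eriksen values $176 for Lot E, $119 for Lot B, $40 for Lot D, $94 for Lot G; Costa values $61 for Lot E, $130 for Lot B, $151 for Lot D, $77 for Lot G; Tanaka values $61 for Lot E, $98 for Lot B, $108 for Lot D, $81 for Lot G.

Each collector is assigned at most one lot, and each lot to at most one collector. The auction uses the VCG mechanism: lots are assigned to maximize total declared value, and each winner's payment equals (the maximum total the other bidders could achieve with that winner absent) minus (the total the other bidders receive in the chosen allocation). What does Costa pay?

Efficient allocation: Rivera→Lot G ($156), Eriksen→Lot E ($176), Costa→Lot D ($151), Tanaka→Lot B ($98); total welfare W = $581.
Costa receives Lot D at value $151, so the others get W − 151 = $430.
Without Costa: best allocation of the remaining 3 bidders over all 4 lots is Rivera→Lot G ($156), Eriksen→Lot E ($176), Tanaka→Lot D ($108), total $440.
VCG payment = (others' best without Costa) − (others' welfare with Costa) = 440 − 430 = $10.

Costa pays $10.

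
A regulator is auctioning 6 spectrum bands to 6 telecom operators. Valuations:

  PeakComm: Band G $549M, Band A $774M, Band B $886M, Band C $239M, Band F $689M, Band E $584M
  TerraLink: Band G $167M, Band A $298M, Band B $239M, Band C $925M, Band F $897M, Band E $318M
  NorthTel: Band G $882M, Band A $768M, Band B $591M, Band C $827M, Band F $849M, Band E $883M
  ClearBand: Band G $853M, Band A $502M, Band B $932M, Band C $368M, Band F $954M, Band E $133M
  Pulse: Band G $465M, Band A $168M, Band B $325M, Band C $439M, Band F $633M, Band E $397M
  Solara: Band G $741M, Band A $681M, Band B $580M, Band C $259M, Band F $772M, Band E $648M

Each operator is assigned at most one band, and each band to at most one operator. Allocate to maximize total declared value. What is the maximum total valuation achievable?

Optimal: PeakComm→Band A ($774M), TerraLink→Band C ($925M), NorthTel→Band E ($883M), ClearBand→Band B ($932M), Pulse→Band F ($633M), Solara→Band G ($741M) — total 774+925+883+932+633+741 = $4888M.
Max-entry greedy (repeatedly take the single best remaining cell) gives $4557M, worse by 331.

Maximum total: $4888M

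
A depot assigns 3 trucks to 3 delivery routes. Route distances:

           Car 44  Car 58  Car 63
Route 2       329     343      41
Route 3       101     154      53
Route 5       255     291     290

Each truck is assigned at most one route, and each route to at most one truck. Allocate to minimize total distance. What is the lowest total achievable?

Min total: 433 km

Optimal: Car 44→Route 3 (101 km), Car 58→Route 5 (291 km), Car 63→Route 2 (41 km) — total 101+291+41 = 433 km.
No other one-to-one assignment undercuts 433 km.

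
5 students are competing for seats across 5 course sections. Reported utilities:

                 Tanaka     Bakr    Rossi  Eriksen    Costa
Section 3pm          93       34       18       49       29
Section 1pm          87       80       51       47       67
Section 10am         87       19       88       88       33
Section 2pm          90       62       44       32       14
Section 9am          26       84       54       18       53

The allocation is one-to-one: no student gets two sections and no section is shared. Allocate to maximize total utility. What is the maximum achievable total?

Max total: 378 points

Optimal: Tanaka→Section 2pm (90 points), Bakr→Section 9am (84 points), Rossi→Section 10am (88 points), Eriksen→Section 3pm (49 points), Costa→Section 1pm (67 points) — total 90+84+88+49+67 = 378 points.
Column-greedy (each section in turn goes to its best remaining student) gives 346 points, worse by 32.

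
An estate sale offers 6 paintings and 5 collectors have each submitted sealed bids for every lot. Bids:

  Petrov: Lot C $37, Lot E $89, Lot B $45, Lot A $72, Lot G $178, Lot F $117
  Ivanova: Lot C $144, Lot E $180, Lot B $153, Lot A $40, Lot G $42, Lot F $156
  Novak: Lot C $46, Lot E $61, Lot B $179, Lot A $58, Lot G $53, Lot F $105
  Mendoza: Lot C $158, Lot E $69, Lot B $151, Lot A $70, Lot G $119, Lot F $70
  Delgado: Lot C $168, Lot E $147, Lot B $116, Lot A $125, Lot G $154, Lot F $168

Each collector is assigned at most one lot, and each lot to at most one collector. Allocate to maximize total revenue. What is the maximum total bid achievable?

Optimal: Petrov→Lot G ($178), Ivanova→Lot E ($180), Novak→Lot B ($179), Mendoza→Lot C ($158), Delgado→Lot F ($168) — total 178+180+179+158+168 = $863.
Max-entry greedy (repeatedly take the single best remaining cell) gives $775, worse by 88.
Next-best assignment: Petrov→Lot G, Ivanova→Lot E, Novak→Lot B, Mendoza→Lot C, Delgado→Lot A = $820.

Max total: $863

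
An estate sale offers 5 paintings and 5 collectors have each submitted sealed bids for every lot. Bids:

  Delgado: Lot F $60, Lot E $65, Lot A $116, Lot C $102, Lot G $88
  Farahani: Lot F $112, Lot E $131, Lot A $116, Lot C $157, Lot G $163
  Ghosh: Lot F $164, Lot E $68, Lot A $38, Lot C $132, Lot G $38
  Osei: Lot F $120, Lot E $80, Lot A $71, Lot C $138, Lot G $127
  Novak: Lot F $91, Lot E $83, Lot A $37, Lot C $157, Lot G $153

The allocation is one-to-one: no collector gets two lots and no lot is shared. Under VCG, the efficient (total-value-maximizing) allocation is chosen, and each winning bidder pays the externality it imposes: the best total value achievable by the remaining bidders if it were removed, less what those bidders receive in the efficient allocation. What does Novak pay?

Efficient allocation: Delgado→Lot A ($116), Farahani→Lot E ($131), Ghosh→Lot F ($164), Osei→Lot C ($138), Novak→Lot G ($153); total welfare W = $702.
Novak receives Lot G at value $153, so the others get W − 153 = $549.
Without Novak: best allocation of the remaining 4 bidders over all 5 lots is Delgado→Lot A ($116), Farahani→Lot G ($163), Ghosh→Lot F ($164), Osei→Lot C ($138), total $581.
VCG payment = (others' best without Novak) − (others' welfare with Novak) = 581 − 549 = $32.

Novak pays $32.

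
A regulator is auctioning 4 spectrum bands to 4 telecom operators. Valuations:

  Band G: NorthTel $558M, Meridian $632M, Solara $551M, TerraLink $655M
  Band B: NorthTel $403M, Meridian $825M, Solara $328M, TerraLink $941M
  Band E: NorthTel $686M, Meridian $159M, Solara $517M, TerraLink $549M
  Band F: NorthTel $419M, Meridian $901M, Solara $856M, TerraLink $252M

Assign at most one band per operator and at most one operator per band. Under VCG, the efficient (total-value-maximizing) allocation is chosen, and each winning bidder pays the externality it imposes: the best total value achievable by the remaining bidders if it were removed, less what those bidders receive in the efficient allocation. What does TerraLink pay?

TerraLink pays $193M.

Efficient allocation: NorthTel→Band E ($686M), Meridian→Band G ($632M), Solara→Band F ($856M), TerraLink→Band B ($941M); total welfare W = $3115M.
TerraLink receives Band B at value $941M, so the others get W − 941 = $2174M.
Without TerraLink: best allocation of the remaining 3 bidders over all 4 bands is NorthTel→Band E ($686M), Meridian→Band B ($825M), Solara→Band F ($856M), total $2367M.
VCG payment = (others' best without TerraLink) − (others' welfare with TerraLink) = 2367 − 2174 = $193M.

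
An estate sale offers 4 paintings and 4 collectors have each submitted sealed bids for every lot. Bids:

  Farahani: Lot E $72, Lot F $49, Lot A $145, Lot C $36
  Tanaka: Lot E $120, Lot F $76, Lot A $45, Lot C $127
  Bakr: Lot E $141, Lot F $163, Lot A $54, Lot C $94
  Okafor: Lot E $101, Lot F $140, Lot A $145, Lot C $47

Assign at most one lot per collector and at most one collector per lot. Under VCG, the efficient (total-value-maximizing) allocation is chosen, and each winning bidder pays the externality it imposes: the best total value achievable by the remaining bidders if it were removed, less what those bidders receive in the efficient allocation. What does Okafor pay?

Okafor pays $22.

Efficient allocation: Farahani→Lot A ($145), Tanaka→Lot C ($127), Bakr→Lot E ($141), Okafor→Lot F ($140); total welfare W = $553.
Okafor receives Lot F at value $140, so the others get W − 140 = $413.
Without Okafor: best allocation of the remaining 3 bidders over all 4 lots is Farahani→Lot A ($145), Tanaka→Lot C ($127), Bakr→Lot F ($163), total $435.
VCG payment = (others' best without Okafor) − (others' welfare with Okafor) = 435 − 413 = $22.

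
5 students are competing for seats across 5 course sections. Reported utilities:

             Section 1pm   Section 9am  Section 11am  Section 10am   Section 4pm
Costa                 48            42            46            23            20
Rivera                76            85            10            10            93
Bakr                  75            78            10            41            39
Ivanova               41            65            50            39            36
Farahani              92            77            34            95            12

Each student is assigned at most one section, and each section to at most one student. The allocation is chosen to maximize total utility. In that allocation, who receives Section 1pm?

Bakr receives Section 1pm.

Optimal: Costa→Section 11am (46 points), Rivera→Section 4pm (93 points), Bakr→Section 1pm (75 points), Ivanova→Section 9am (65 points), Farahani→Section 10am (95 points) — total 46+93+75+65+95 = 374 points.
Max-entry greedy (repeatedly take the single best remaining cell) gives 364 points, worse by 10.
Next-best assignment: Costa→Section 1pm, Rivera→Section 4pm, Bakr→Section 9am, Ivanova→Section 11am, Farahani→Section 10am = 364 points.
Every other assignment is strictly worse.
Bakr's own top section is Section 9am (78 points), but forcing Bakr→Section 9am and reassigning the rest optimally gives only 364 points — worse by 10.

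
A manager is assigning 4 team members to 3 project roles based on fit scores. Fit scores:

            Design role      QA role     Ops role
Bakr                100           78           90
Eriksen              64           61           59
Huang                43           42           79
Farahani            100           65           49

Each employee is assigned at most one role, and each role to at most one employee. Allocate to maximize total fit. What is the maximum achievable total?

Optimal: Farahani→Design role (100 pts), Bakr→QA role (78 pts), Huang→Ops role (79 pts) — total 100+78+79 = 257 pts.
Row-greedy (each employee in turn takes its best remaining role) gives 240 pts, worse by 17.
Swapping Bakr↔Huang (Bakr→Ops role 90 pts, Huang→QA role 42 pts) loses 25.
Checked against all permutations: 257 pts is optimal.

Max total: 257 pts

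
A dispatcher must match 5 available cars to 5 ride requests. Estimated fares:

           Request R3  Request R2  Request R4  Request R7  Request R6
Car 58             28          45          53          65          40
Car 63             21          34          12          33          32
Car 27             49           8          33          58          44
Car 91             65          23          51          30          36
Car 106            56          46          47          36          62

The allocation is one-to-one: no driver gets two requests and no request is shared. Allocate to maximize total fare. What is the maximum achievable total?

Max total: $272

Treat this as an assignment problem: match each driver to one request.
Optimal: Car 58→Request R4 ($53), Car 63→Request R2 ($34), Car 27→Request R7 ($58), Car 91→Request R3 ($65), Car 106→Request R6 ($62) — total 53+34+58+65+62 = $272.
Max-entry greedy (repeatedly take the single best remaining cell) gives $259, worse by 13.
Next-best assignment: Car 58→Request R7, Car 63→Request R2, Car 27→Request R3, Car 91→Request R4, Car 106→Request R6 = $261.
Checked against all permutations: $272 is optimal.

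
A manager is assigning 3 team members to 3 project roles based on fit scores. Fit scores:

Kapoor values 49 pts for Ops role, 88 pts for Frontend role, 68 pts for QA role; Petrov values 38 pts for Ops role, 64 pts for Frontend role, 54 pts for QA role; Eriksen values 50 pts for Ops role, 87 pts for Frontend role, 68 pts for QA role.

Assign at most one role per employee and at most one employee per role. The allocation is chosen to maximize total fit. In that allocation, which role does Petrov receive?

Petrov receives Ops role.

Optimal: Kapoor→Frontend role (88 pts), Petrov→Ops role (38 pts), Eriksen→QA role (68 pts) — total 88+38+68 = 194 pts.
Column-greedy (each role in turn goes to its best remaining employee) gives 192 pts, worse by 2.
Every other assignment is strictly worse.
Petrov's own top role is Frontend role (64 pts), but forcing Petrov→Frontend role and reassigning the rest optimally gives only 182 pts — worse by 12.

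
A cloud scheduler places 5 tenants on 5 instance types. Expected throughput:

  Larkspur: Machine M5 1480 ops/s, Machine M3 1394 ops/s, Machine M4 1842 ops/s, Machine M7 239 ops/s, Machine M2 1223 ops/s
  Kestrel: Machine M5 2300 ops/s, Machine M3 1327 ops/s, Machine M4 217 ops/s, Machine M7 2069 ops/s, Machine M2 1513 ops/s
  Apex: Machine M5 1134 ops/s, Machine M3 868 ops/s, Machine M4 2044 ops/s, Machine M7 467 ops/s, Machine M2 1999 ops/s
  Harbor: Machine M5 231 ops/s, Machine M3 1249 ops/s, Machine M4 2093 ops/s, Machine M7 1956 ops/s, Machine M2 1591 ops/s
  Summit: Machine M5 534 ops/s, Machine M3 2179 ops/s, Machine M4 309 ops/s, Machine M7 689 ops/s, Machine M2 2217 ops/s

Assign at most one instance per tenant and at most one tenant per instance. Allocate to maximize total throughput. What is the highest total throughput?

Maximum total: 10276 ops/s

Optimal: Larkspur→Machine M4 (1842 ops/s), Kestrel→Machine M5 (2300 ops/s), Apex→Machine M2 (1999 ops/s), Harbor→Machine M7 (1956 ops/s), Summit→Machine M3 (2179 ops/s) — total 1842+2300+1999+1956+2179 = 10276 ops/s.
Max-entry greedy (repeatedly take the single best remaining cell) gives 8471 ops/s, worse by 1805.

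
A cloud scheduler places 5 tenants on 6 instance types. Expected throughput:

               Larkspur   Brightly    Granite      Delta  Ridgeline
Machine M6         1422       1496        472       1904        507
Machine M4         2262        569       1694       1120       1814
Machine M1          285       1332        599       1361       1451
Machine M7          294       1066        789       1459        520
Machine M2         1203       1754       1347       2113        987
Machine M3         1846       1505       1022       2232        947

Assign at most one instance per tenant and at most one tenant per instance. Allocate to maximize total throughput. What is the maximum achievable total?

Max total: 8788 ops/s

Optimal: Larkspur→Machine M4 (2262 ops/s), Brightly→Machine M6 (1496 ops/s), Granite→Machine M2 (1347 ops/s), Delta→Machine M3 (2232 ops/s), Ridgeline→Machine M1 (1451 ops/s) — total 2262+1496+1347+2232+1451 = 8788 ops/s.
Max-entry greedy (repeatedly take the single best remaining cell) gives 8488 ops/s, worse by 300.
Swapping Ridgeline↔Delta (Ridgeline→Machine M3 947 ops/s, Delta→Machine M1 1361 ops/s) loses 1375.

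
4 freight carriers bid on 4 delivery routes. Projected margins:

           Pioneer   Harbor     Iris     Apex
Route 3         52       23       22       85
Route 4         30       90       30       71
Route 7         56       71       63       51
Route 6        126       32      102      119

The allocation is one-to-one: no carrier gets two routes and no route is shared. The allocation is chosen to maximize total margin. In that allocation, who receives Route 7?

Iris receives Route 7.

This is the linear assignment problem.
Optimal: Pioneer→Route 6 ($126k), Harbor→Route 4 ($90k), Iris→Route 7 ($63k), Apex→Route 3 ($85k) — total 126+90+63+85 = $364k.
Next-best assignment: Pioneer→Route 7, Harbor→Route 4, Iris→Route 6, Apex→Route 3 = $333k.
Checked against all permutations: $364k is optimal.
Iris's own top route is Route 6 ($102k), but forcing Iris→Route 6 and reassigning the rest optimally gives only $333k — worse by 31.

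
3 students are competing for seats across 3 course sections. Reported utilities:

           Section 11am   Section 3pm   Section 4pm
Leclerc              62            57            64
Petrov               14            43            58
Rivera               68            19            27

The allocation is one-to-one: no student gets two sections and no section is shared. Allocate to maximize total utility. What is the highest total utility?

This is the linear assignment problem.
Optimal: Leclerc→Section 3pm (57 points), Petrov→Section 4pm (58 points), Rivera→Section 11am (68 points) — total 57+58+68 = 183 points.
Row-greedy (each student in turn takes its best remaining section) gives 175 points, worse by 8.
Next-best assignment: Leclerc→Section 4pm, Petrov→Section 3pm, Rivera→Section 11am = 175 points.
Checked against all permutations: 183 points is optimal.

Max total: 183 points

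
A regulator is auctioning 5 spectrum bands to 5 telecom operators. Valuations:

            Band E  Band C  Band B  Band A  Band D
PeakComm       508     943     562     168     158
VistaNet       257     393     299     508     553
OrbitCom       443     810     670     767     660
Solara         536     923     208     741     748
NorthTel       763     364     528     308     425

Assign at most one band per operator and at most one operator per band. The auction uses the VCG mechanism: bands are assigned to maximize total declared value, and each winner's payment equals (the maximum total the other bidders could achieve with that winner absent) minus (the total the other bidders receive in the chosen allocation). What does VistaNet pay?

VistaNet pays $104M.

Efficient allocation: PeakComm→Band C ($943M), VistaNet→Band D ($553M), OrbitCom→Band B ($670M), Solara→Band A ($741M), NorthTel→Band E ($763M); total welfare W = $3670M.
VistaNet receives Band D at value $553M, so the others get W − 553 = $3117M.
Without VistaNet: best allocation of the remaining 4 bidders over all 5 bands is PeakComm→Band C ($943M), OrbitCom→Band A ($767M), Solara→Band D ($748M), NorthTel→Band E ($763M), total $3221M.
VCG payment = (others' best without VistaNet) − (others' welfare with VistaNet) = 3221 − 3117 = $104M.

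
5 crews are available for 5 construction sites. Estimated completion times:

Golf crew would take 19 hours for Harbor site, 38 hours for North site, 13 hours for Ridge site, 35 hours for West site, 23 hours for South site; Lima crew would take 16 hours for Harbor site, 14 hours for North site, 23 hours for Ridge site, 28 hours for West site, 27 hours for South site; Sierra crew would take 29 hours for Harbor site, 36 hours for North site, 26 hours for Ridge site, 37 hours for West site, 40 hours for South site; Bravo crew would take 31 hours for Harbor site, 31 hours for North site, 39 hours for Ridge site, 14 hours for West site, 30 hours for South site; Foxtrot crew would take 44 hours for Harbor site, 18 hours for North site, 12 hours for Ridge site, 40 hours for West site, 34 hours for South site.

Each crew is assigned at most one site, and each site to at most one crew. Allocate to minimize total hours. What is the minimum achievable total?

Minimum total: 92 hours

Optimal: Golf crew→South site (23 hours), Lima crew→North site (14 hours), Sierra crew→Harbor site (29 hours), Bravo crew→West site (14 hours), Foxtrot crew→Ridge site (12 hours) — total 23+14+29+14+12 = 92 hours.
Row-greedy (each crew in turn takes its cheapest remaining site) gives 104 hours, worse by 12.
Next-best assignment: Golf crew→South site, Lima crew→Harbor site, Sierra crew→Ridge site, Bravo crew→West site, Foxtrot crew→North site = 97 hours.
No other one-to-one assignment undercuts 92 hours.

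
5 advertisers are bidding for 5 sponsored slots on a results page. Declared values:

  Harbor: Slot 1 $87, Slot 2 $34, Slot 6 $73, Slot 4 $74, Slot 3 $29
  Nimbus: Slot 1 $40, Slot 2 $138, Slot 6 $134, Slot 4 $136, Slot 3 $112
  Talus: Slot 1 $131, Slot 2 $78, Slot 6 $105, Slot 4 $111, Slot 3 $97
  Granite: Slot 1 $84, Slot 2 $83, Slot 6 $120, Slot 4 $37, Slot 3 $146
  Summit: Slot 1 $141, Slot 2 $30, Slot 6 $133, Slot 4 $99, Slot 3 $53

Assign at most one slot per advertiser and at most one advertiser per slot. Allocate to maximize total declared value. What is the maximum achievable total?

Maximum total: $622

Optimal: Harbor→Slot 4 ($74), Nimbus→Slot 2 ($138), Talus→Slot 1 ($131), Granite→Slot 3 ($146), Summit→Slot 6 ($133) — total 74+138+131+146+133 = $622.
Row-greedy (each advertiser in turn takes its best remaining slot) gives $615, worse by 7.
Every other assignment is strictly worse.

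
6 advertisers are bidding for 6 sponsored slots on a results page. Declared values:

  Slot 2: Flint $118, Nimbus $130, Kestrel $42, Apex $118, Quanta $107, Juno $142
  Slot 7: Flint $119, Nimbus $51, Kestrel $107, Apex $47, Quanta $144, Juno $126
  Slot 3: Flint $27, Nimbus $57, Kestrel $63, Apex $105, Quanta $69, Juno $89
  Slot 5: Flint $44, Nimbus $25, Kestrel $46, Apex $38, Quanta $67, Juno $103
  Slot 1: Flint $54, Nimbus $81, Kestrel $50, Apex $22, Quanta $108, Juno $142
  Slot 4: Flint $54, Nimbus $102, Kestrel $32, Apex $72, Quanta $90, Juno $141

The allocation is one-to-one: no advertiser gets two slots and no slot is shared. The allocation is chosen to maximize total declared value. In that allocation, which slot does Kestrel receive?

Optimal: Flint→Slot 2 ($118), Nimbus→Slot 4 ($102), Kestrel→Slot 5 ($46), Apex→Slot 3 ($105), Quanta→Slot 7 ($144), Juno→Slot 1 ($142) — total 118+102+46+105+144+142 = $657.
Column-greedy (each slot in turn goes to its best remaining advertiser) gives $572, worse by 85.
Kestrel's own top slot is Slot 7 ($107), but forcing Kestrel→Slot 7 and reassigning the rest optimally gives only $643 — worse by 14.

Kestrel receives Slot 5.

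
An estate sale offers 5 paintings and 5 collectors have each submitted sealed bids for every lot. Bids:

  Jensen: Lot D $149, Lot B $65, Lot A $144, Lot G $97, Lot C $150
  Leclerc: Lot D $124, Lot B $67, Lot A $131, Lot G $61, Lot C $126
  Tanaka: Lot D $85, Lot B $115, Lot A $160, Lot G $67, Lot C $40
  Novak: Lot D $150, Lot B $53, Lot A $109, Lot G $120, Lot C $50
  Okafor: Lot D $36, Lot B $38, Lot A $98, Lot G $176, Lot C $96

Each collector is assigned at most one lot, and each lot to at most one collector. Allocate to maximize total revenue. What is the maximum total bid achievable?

Maximum total: $722

This is a one-to-one assignment (maximum-weight bipartite matching).
Optimal: Jensen→Lot C ($150), Leclerc→Lot A ($131), Tanaka→Lot B ($115), Novak→Lot D ($150), Okafor→Lot G ($176) — total 150+131+115+150+176 = $722.
Column-greedy (each lot in turn goes to its best remaining collector) gives $711, worse by 11.
Swapping Leclerc↔Novak (Leclerc→Lot D $124, Novak→Lot A $109) loses 48.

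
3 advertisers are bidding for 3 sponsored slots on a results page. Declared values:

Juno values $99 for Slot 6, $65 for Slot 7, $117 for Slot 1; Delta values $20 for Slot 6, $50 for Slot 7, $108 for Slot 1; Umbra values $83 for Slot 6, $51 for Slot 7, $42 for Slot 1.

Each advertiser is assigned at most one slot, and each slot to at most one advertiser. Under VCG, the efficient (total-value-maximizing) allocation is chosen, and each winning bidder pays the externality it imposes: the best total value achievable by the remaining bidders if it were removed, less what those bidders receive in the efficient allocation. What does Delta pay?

Efficient allocation: Juno→Slot 6 ($99), Delta→Slot 1 ($108), Umbra→Slot 7 ($51); total welfare W = $258.
Delta receives Slot 1 at value $108, so the others get W − 108 = $150.
Without Delta: best allocation of the remaining 2 bidders over all 3 slots is Juno→Slot 1 ($117), Umbra→Slot 6 ($83), total $200.
VCG payment = (others' best without Delta) − (others' welfare with Delta) = 200 − 150 = $50.

Delta pays $50.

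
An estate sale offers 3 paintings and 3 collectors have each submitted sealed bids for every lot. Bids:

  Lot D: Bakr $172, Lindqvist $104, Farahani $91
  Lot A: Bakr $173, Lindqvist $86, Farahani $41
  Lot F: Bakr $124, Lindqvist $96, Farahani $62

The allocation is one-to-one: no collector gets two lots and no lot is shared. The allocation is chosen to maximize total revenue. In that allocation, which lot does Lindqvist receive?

This is a one-to-one assignment (maximum-weight bipartite matching).
Optimal: Bakr→Lot A ($173), Lindqvist→Lot F ($96), Farahani→Lot D ($91) — total 173+96+91 = $360.
Column-greedy (each lot in turn goes to its best remaining collector) gives $320, worse by 40.
Next-best assignment: Bakr→Lot A, Lindqvist→Lot D, Farahani→Lot F = $339.
Lindqvist's own top lot is Lot D ($104), but forcing Lindqvist→Lot D and reassigning the rest optimally gives only $339 — worse by 21.

Lindqvist receives Lot F.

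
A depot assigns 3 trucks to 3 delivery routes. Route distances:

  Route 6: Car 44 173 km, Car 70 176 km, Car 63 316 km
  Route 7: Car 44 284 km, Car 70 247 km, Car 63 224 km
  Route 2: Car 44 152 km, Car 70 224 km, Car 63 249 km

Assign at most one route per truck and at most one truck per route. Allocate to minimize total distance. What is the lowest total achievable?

Min total: 552 km

This is a one-to-one assignment (minimum-cost bipartite matching).
Optimal: Car 44→Route 2 (152 km), Car 70→Route 6 (176 km), Car 63→Route 7 (224 km) — total 152+176+224 = 552 km.
Column-greedy (each route in turn goes to its cheapest remaining truck) gives 621 km, worse by 69.
Next-best assignment: Car 44→Route 6, Car 70→Route 2, Car 63→Route 7 = 621 km.
Swapping Car 44↔Car 63 (Car 44→Route 7 284 km, Car 63→Route 2 249 km) adds 157.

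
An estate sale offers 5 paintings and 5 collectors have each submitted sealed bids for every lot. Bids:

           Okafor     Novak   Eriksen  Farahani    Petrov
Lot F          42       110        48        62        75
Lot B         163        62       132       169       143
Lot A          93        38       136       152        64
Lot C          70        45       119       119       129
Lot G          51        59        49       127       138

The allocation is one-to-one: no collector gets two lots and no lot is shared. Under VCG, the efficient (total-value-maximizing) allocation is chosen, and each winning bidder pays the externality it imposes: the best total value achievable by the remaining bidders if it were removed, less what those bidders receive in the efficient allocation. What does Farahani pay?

Efficient allocation: Okafor→Lot B ($163), Novak→Lot F ($110), Eriksen→Lot C ($119), Farahani→Lot A ($152), Petrov→Lot G ($138); total welfare W = $682.
Farahani receives Lot A at value $152, so the others get W − 152 = $530.
Without Farahani: best allocation of the remaining 4 bidders over all 5 lots is Okafor→Lot B ($163), Novak→Lot F ($110), Eriksen→Lot A ($136), Petrov→Lot G ($138), total $547.
VCG payment = (others' best without Farahani) − (others' welfare with Farahani) = 547 − 530 = $17.

Farahani pays $17.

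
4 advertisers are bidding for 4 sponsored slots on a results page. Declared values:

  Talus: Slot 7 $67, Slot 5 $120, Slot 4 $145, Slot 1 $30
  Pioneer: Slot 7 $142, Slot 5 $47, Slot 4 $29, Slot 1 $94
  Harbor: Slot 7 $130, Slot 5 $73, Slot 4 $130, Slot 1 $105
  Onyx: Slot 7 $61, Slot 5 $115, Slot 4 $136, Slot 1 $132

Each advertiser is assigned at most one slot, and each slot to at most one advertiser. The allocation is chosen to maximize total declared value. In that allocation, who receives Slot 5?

Talus receives Slot 5.

Optimal: Talus→Slot 5 ($120), Pioneer→Slot 7 ($142), Harbor→Slot 4 ($130), Onyx→Slot 1 ($132) — total 120+142+130+132 = $524.
Row-greedy (each advertiser in turn takes its best remaining slot) gives $507, worse by 17.
No other one-to-one assignment exceeds $524.
Talus's own top slot is Slot 4 ($145), but forcing Talus→Slot 4 and reassigning the rest optimally gives only $507 — worse by 17.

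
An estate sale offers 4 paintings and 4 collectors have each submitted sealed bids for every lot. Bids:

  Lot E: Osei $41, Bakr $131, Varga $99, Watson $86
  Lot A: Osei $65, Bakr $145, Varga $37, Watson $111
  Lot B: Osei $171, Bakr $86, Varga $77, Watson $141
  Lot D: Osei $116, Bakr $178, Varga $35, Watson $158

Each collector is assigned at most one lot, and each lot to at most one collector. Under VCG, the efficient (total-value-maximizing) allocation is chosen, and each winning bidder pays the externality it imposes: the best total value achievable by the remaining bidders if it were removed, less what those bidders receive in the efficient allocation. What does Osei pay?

Efficient allocation: Osei→Lot B ($171), Bakr→Lot A ($145), Varga→Lot E ($99), Watson→Lot D ($158); total welfare W = $573.
Osei receives Lot B at value $171, so the others get W − 171 = $402.
Without Osei: best allocation of the remaining 3 bidders over all 4 lots is Bakr→Lot D ($178), Varga→Lot E ($99), Watson→Lot B ($141), total $418.
VCG payment = (others' best without Osei) − (others' welfare with Osei) = 418 − 402 = $16.

Osei pays $16.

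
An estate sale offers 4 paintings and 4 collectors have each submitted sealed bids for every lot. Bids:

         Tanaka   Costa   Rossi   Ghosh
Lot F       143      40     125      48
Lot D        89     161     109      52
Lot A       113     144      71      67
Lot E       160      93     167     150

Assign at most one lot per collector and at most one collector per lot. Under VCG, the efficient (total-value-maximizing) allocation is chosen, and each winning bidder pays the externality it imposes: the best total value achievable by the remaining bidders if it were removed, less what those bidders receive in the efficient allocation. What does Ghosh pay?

Ghosh pays $72.

Efficient allocation: Tanaka→Lot A ($113), Costa→Lot D ($161), Rossi→Lot F ($125), Ghosh→Lot E ($150); total welfare W = $549.
Ghosh receives Lot E at value $150, so the others get W − 150 = $399.
Without Ghosh: best allocation of the remaining 3 bidders over all 4 lots is Tanaka→Lot F ($143), Costa→Lot D ($161), Rossi→Lot E ($167), total $471.
VCG payment = (others' best without Ghosh) − (others' welfare with Ghosh) = 471 − 399 = $72.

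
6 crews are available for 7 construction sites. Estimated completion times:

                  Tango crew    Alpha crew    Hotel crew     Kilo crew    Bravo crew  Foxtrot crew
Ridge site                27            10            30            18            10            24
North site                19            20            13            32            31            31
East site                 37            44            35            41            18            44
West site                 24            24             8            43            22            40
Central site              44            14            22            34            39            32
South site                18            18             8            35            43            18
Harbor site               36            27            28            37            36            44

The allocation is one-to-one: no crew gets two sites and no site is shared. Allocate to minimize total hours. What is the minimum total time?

Minimum total: 95 hours

This is the linear assignment problem.
Optimal: Tango crew→North site (19 hours), Alpha crew→Central site (14 hours), Hotel crew→West site (8 hours), Kilo crew→Ridge site (18 hours), Bravo crew→East site (18 hours), Foxtrot crew→South site (18 hours) — total 19+14+8+18+18+18 = 95 hours.
Min-entry greedy (repeatedly take the single cheapest remaining cell) gives 119 hours, worse by 24.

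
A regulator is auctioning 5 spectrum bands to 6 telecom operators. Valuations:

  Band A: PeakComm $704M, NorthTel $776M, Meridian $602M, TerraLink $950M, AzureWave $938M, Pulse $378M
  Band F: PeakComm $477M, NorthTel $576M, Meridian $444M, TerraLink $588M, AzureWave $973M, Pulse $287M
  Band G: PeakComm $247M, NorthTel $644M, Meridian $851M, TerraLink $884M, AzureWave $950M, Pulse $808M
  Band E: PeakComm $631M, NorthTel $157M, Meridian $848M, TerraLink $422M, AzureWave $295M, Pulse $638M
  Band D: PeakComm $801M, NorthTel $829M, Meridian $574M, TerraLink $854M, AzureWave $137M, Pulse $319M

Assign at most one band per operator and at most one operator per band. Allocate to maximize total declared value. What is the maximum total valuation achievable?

Max total: $4408M

Optimal: TerraLink→Band A ($950M), AzureWave→Band F ($973M), Pulse→Band G ($808M), Meridian→Band E ($848M), NorthTel→Band D ($829M) — total 950+973+808+848+829 = $4408M.
Row-greedy (each operator in turn takes its best remaining band) gives $3311M, worse by 1097.
No other one-to-one assignment exceeds $4408M.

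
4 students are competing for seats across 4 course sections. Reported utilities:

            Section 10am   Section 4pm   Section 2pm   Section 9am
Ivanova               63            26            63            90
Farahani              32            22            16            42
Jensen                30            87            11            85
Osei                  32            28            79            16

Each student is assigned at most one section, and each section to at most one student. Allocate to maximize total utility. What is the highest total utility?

Optimal: Ivanova→Section 9am (90 points), Farahani→Section 10am (32 points), Jensen→Section 4pm (87 points), Osei→Section 2pm (79 points) — total 90+32+87+79 = 288 points.
Column-greedy (each section in turn goes to its best remaining student) gives 271 points, worse by 17.
Next-best assignment: Ivanova→Section 10am, Farahani→Section 9am, Jensen→Section 4pm, Osei→Section 2pm = 271 points.
Every other assignment is strictly worse.

Maximum total: 288 points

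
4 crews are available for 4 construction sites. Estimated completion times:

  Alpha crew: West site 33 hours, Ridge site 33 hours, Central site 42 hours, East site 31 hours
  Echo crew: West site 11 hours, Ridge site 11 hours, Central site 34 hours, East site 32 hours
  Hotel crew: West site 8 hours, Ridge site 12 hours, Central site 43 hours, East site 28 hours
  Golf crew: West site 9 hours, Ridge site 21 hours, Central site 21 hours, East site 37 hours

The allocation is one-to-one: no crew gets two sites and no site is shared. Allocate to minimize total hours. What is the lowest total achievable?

Min total: 71 hours

Optimal: Alpha crew→East site (31 hours), Echo crew→Ridge site (11 hours), Hotel crew→West site (8 hours), Golf crew→Central site (21 hours) — total 31+11+8+21 = 71 hours.
Row-greedy (each crew in turn takes its cheapest remaining site) gives 75 hours, worse by 4.
Checked against all permutations: 71 hours is optimal.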